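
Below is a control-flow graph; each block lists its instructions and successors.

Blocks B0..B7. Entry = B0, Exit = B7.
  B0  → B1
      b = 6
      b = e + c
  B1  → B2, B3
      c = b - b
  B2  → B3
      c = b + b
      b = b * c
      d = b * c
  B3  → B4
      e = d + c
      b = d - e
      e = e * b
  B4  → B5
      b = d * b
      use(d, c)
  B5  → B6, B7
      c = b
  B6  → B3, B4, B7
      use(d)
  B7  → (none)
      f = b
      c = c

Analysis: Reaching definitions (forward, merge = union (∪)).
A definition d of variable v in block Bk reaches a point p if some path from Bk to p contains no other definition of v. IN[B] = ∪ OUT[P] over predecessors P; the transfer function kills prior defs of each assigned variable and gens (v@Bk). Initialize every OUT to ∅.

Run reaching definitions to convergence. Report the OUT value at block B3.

Converged values:
  B0: | IN={} | OUT={b@B0}
  B1: | IN={b@B0} | OUT={b@B0, c@B1}
  B2: | IN={b@B0, c@B1} | OUT={b@B2, c@B2, d@B2}
  B3: | IN={b@B0, b@B2, b@B4, c@B1, c@B2, c@B5, d@B2, e@B3} | OUT={b@B3, c@B1, c@B2, c@B5, d@B2, e@B3}
  B4: | IN={b@B3, b@B4, c@B1, c@B2, c@B5, d@B2, e@B3} | OUT={b@B4, c@B1, c@B2, c@B5, d@B2, e@B3}
  B5: | IN={b@B4, c@B1, c@B2, c@B5, d@B2, e@B3} | OUT={b@B4, c@B5, d@B2, e@B3}
  B6: | IN={b@B4, c@B5, d@B2, e@B3} | OUT={b@B4, c@B5, d@B2, e@B3}
  B7: | IN={b@B4, c@B5, d@B2, e@B3} | OUT={b@B4, c@B7, d@B2, e@B3, f@B7}

Merge at B3: IN[B3] = OUT[B1] ⊔ OUT[B2] ⊔ OUT[B6] = {b@B0, b@B2, b@B4, c@B1, c@B2, c@B5, d@B2, e@B3}
Applying B3's transfer function to that IN value gives OUT[B3] (row B3 above).

Answer: {b@B3, c@B1, c@B2, c@B5, d@B2, e@B3}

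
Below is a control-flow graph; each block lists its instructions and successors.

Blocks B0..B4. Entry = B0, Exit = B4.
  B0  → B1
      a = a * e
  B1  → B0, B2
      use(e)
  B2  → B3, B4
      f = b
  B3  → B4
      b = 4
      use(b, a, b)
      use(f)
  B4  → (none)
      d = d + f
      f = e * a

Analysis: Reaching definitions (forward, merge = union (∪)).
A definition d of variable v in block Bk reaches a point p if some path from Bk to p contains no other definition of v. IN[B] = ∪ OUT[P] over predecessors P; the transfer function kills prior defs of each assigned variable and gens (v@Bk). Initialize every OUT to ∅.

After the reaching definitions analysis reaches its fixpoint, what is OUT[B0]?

Per-block solution:
  B0:   IN={a@B0}   OUT={a@B0}
  B1:   IN={a@B0}   OUT={a@B0}
  B2:   IN={a@B0}   OUT={a@B0, f@B2}
  B3:   IN={a@B0, f@B2}   OUT={a@B0, b@B3, f@B2}
  B4:   IN={a@B0, b@B3, f@B2}   OUT={a@B0, b@B3, d@B4, f@B4}

Merge at B0 (entry node, so the boundary value {} is joined with the incoming edge(s)): IN[B0] = {} ⊔ OUT[B1] = {a@B0}
Applying B0's transfer function to that IN value gives OUT[B0] (row B0 above).

Answer: {a@B0}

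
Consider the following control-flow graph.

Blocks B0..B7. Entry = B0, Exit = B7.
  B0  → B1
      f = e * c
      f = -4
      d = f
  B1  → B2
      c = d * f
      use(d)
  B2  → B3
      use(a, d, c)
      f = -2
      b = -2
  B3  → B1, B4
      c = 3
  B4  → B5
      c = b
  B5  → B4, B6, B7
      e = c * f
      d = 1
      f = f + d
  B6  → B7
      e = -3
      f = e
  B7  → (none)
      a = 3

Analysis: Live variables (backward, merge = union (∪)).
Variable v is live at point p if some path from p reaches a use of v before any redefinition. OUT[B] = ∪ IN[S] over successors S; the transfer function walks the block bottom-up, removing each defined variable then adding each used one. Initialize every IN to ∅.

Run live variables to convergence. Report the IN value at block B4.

Answer: {b, f}

Working:
Converged values:
  B0:   IN={a, c, e}   OUT={a, d, f}
  B1:   IN={a, d, f}   OUT={a, c, d}
  B2:   IN={a, c, d}   OUT={a, b, d, f}
  B3:   IN={a, b, d, f}   OUT={a, b, d, f}
  B4:   IN={b, f}   OUT={b, c, f}
  B5:   IN={b, c, f}   OUT={b, f}
  B6:   IN={}   OUT={}
  B7:   IN={}   OUT={}

Merge at B4: OUT[B4] = IN[B5] = {b, c, f}
Applying B4's transfer function to that OUT value gives IN[B4] (row B4 above).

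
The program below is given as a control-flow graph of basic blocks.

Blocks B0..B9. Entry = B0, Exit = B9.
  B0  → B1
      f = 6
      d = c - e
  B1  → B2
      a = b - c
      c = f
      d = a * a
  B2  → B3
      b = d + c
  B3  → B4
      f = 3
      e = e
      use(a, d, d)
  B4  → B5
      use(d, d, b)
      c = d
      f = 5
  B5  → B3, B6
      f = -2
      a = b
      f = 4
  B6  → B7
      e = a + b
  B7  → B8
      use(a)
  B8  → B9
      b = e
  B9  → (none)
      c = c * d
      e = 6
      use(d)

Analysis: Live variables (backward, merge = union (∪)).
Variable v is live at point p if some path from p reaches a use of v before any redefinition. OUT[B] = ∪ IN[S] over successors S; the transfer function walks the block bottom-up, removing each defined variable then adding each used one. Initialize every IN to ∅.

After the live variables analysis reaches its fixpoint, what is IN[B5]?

Converged values:
  B0: | IN={b, c, e} | OUT={b, c, e, f}
  B1: | IN={b, c, e, f} | OUT={a, c, d, e}
  B2: | IN={a, c, d, e} | OUT={a, b, d, e}
  B3: | IN={a, b, d, e} | OUT={b, d, e}
  B4: | IN={b, d, e} | OUT={b, c, d, e}
  B5: | IN={b, c, d, e} | OUT={a, b, c, d, e}
  B6: | IN={a, b, c, d} | OUT={a, c, d, e}
  B7: | IN={a, c, d, e} | OUT={c, d, e}
  B8: | IN={c, d, e} | OUT={c, d}
  B9: | IN={c, d} | OUT={}

Merge at B5: OUT[B5] = IN[B3] ⊔ IN[B6] = {a, b, c, d, e}
Applying B5's transfer function to that OUT value gives IN[B5] (row B5 above).

Answer: {b, c, d, e}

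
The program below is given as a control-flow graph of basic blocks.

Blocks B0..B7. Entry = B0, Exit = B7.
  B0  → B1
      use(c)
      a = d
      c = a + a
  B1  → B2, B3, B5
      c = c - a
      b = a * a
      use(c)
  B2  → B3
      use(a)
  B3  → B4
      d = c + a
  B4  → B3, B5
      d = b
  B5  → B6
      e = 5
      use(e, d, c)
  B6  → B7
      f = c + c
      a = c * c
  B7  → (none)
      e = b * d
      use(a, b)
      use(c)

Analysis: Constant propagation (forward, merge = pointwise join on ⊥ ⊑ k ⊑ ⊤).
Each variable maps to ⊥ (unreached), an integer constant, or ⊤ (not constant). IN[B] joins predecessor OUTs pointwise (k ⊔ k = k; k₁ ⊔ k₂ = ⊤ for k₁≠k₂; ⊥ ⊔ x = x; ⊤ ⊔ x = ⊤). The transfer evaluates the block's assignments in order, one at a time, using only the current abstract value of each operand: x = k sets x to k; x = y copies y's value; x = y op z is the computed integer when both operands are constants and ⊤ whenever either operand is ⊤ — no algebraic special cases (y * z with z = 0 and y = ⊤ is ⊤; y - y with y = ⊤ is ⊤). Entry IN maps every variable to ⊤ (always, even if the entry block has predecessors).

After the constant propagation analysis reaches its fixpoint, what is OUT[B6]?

Per-block solution:
  B0:  IN=(all ⊤)  OUT=(all ⊤)
  B1:  IN=(all ⊤)  OUT=(all ⊤)
  B2:  IN=(all ⊤)  OUT=(all ⊤)
  B3:  IN=(all ⊤)  OUT=(all ⊤)
  B4:  IN=(all ⊤)  OUT=(all ⊤)
  B5:  IN=(all ⊤)  OUT={e:5; rest ⊤}
  B6:  IN={e:5; rest ⊤}  OUT={e:5; rest ⊤}
  B7:  IN={e:5; rest ⊤}  OUT=(all ⊤)

Merge at B6: IN[B6] = OUT[B5] = {a: ⊤, b: ⊤, c: ⊤, d: ⊤, e: 5, f: ⊤}
Applying B6's transfer function to that IN value gives OUT[B6] (row B6 above).

Answer: {a: ⊤, b: ⊤, c: ⊤, d: ⊤, e: 5, f: ⊤}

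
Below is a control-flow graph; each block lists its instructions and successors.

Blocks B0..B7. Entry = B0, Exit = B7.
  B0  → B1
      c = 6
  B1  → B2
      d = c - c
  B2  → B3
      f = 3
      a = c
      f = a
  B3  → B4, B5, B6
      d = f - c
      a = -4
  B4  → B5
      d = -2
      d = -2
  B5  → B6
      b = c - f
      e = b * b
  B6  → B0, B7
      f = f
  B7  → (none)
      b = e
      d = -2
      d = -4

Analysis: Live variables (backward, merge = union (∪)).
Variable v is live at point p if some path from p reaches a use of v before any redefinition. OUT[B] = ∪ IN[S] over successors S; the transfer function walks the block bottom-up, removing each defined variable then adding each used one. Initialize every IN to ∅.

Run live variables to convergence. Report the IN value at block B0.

Answer: {e}

Derivation:
Fixpoint table:
  B0:  IN={e}  OUT={c, e}
  B1:  IN={c, e}  OUT={c, e}
  B2:  IN={c, e}  OUT={c, e, f}
  B3:  IN={c, e, f}  OUT={c, e, f}
  B4:  IN={c, f}  OUT={c, f}
  B5:  IN={c, f}  OUT={e, f}
  B6:  IN={e, f}  OUT={e}
  B7:  IN={e}  OUT={}

Merge at B0: OUT[B0] = IN[B1] = {c, e}
Applying B0's transfer function to that OUT value gives IN[B0] (row B0 above).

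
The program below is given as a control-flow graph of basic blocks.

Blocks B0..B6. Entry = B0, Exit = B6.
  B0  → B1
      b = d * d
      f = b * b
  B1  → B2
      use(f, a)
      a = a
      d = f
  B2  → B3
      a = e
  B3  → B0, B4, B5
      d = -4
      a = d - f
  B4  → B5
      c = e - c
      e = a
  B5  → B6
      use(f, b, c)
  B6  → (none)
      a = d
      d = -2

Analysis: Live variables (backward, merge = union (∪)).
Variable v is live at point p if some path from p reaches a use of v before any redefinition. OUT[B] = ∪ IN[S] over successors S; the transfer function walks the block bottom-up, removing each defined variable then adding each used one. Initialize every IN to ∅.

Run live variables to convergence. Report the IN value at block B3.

Answer: {b, c, e, f}

Trace:
Per-block solution:
  B0:  IN={a, c, d, e}  OUT={a, b, c, e, f}
  B1:  IN={a, b, c, e, f}  OUT={b, c, e, f}
  B2:  IN={b, c, e, f}  OUT={b, c, e, f}
  B3:  IN={b, c, e, f}  OUT={a, b, c, d, e, f}
  B4:  IN={a, b, c, d, e, f}  OUT={b, c, d, f}
  B5:  IN={b, c, d, f}  OUT={d}
  B6:  IN={d}  OUT={}

Merge at B3: OUT[B3] = IN[B0] ⊔ IN[B4] ⊔ IN[B5] = {a, b, c, d, e, f}
Applying B3's transfer function to that OUT value gives IN[B3] (row B3 above).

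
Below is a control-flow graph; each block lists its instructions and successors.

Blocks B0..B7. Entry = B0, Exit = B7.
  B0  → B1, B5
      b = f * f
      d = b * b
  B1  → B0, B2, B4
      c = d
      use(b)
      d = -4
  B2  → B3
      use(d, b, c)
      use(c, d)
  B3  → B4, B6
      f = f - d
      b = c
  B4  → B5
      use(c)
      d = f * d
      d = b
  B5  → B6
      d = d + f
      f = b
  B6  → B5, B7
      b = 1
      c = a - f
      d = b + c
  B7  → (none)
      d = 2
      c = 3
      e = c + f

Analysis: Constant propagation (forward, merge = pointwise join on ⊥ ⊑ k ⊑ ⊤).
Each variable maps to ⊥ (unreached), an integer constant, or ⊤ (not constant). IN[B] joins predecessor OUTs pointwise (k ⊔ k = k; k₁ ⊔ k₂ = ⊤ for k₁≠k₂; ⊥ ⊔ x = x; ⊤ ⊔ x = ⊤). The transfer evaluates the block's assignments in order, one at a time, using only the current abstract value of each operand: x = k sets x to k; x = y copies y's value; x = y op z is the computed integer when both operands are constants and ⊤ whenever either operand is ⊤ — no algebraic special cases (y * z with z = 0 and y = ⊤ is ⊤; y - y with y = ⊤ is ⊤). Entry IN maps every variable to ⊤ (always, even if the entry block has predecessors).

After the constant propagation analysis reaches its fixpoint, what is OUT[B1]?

Answer: {a: ⊤, b: ⊤, c: ⊤, d: -4, e: ⊤, f: ⊤}

Derivation:
Converged values:
  B0:   IN=(all ⊤)   OUT=(all ⊤)
  B1:   IN=(all ⊤)   OUT={d:-4; rest ⊤}
  B2:   IN={d:-4; rest ⊤}   OUT={d:-4; rest ⊤}
  B3:   IN={d:-4; rest ⊤}   OUT={d:-4; rest ⊤}
  B4:   IN={d:-4; rest ⊤}   OUT=(all ⊤)
  B5:   IN=(all ⊤)   OUT=(all ⊤)
  B6:   IN=(all ⊤)   OUT={b:1; rest ⊤}
  B7:   IN={b:1; rest ⊤}   OUT={b:1, c:3, d:2; rest ⊤}

Merge at B1: IN[B1] = OUT[B0] = {a: ⊤, b: ⊤, c: ⊤, d: ⊤, e: ⊤, f: ⊤}
Applying B1's transfer function to that IN value gives OUT[B1] (row B1 above).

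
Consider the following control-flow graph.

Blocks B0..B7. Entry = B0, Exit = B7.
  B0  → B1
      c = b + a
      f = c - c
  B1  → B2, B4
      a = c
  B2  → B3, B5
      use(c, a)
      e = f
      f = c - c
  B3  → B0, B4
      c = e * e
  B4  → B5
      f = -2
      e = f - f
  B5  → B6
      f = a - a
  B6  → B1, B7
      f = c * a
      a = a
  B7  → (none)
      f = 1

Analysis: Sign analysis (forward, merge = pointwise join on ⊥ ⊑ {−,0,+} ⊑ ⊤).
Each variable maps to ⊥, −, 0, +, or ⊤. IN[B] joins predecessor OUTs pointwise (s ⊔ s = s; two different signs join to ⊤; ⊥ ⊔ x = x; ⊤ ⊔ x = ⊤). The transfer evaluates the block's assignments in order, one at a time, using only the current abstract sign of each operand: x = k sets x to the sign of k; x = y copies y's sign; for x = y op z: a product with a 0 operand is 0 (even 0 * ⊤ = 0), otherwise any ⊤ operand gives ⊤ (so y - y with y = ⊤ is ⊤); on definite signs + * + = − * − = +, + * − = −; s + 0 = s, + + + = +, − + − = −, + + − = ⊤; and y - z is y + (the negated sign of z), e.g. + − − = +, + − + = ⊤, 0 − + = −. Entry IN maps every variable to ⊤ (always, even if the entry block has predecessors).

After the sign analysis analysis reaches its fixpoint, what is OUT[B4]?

Converged values:
  B0:   IN=(all ⊤)   OUT=(all ⊤)
  B1:   IN=(all ⊤)   OUT=(all ⊤)
  B2:   IN=(all ⊤)   OUT=(all ⊤)
  B3:   IN=(all ⊤)   OUT=(all ⊤)
  B4:   IN=(all ⊤)   OUT={f:-; rest ⊤}
  B5:   IN=(all ⊤)   OUT=(all ⊤)
  B6:   IN=(all ⊤)   OUT=(all ⊤)
  B7:   IN=(all ⊤)   OUT={f:+; rest ⊤}

Merge at B4: IN[B4] = OUT[B1] ⊔ OUT[B3] = {a: ⊤, b: ⊤, c: ⊤, d: ⊤, e: ⊤, f: ⊤}
Applying B4's transfer function to that IN value gives OUT[B4] (row B4 above).

Answer: {a: ⊤, b: ⊤, c: ⊤, d: ⊤, e: ⊤, f: -}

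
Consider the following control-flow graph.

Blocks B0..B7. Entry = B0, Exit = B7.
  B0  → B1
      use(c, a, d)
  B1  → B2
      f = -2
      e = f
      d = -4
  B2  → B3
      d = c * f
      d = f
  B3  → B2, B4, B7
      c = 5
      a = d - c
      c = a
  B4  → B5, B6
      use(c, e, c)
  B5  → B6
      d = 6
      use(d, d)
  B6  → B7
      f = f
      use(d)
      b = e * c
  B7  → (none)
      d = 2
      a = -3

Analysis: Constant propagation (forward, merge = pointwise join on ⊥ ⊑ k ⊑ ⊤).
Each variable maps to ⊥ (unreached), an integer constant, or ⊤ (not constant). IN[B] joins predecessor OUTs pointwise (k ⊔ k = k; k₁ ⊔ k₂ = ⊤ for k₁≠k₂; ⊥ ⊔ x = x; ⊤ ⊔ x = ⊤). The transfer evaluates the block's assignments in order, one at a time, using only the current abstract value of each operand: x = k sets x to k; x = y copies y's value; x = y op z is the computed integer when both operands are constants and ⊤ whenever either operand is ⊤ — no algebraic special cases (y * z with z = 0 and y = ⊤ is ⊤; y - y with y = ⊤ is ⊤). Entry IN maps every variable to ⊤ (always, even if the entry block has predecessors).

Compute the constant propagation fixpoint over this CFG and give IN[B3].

Fixpoint table:
  B0: | IN=(all ⊤) | OUT=(all ⊤)
  B1: | IN=(all ⊤) | OUT={d:-4, e:-2, f:-2; rest ⊤}
  B2: | IN={e:-2, f:-2; rest ⊤} | OUT={d:-2, e:-2, f:-2; rest ⊤}
  B3: | IN={d:-2, e:-2, f:-2; rest ⊤} | OUT={a:-7, c:-7, d:-2, e:-2, f:-2; rest ⊤}
  B4: | IN={a:-7, c:-7, d:-2, e:-2, f:-2; rest ⊤} | OUT={a:-7, c:-7, d:-2, e:-2, f:-2; rest ⊤}
  B5: | IN={a:-7, c:-7, d:-2, e:-2, f:-2; rest ⊤} | OUT={a:-7, c:-7, d:6, e:-2, f:-2; rest ⊤}
  B6: | IN={a:-7, c:-7, e:-2, f:-2; rest ⊤} | OUT={a:-7, b:14, c:-7, e:-2, f:-2; rest ⊤}
  B7: | IN={a:-7, c:-7, e:-2, f:-2; rest ⊤} | OUT={a:-3, c:-7, d:2, e:-2, f:-2; rest ⊤}

Merge at B3: IN[B3] = OUT[B2] = {a: ⊤, b: ⊤, c: ⊤, d: -2, e: -2, f: -2}

Answer: {a: ⊤, b: ⊤, c: ⊤, d: -2, e: -2, f: -2}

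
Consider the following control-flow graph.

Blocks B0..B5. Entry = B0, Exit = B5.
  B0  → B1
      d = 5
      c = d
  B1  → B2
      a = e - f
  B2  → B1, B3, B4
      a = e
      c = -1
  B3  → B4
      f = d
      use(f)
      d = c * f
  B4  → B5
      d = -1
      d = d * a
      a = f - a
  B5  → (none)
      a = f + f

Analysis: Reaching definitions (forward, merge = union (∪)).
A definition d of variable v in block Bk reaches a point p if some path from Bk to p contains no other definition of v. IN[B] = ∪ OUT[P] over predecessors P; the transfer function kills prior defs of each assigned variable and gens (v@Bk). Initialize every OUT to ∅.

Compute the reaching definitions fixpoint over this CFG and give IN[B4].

Converged values:
  B0:  IN={}  OUT={c@B0, d@B0}
  B1:  IN={a@B2, c@B0, c@B2, d@B0}  OUT={a@B1, c@B0, c@B2, d@B0}
  B2:  IN={a@B1, c@B0, c@B2, d@B0}  OUT={a@B2, c@B2, d@B0}
  B3:  IN={a@B2, c@B2, d@B0}  OUT={a@B2, c@B2, d@B3, f@B3}
  B4:  IN={a@B2, c@B2, d@B0, d@B3, f@B3}  OUT={a@B4, c@B2, d@B4, f@B3}
  B5:  IN={a@B4, c@B2, d@B4, f@B3}  OUT={a@B5, c@B2, d@B4, f@B3}

Merge at B4: IN[B4] = OUT[B2] ⊔ OUT[B3] = {a@B2, c@B2, d@B0, d@B3, f@B3}

Answer: {a@B2, c@B2, d@B0, d@B3, f@B3}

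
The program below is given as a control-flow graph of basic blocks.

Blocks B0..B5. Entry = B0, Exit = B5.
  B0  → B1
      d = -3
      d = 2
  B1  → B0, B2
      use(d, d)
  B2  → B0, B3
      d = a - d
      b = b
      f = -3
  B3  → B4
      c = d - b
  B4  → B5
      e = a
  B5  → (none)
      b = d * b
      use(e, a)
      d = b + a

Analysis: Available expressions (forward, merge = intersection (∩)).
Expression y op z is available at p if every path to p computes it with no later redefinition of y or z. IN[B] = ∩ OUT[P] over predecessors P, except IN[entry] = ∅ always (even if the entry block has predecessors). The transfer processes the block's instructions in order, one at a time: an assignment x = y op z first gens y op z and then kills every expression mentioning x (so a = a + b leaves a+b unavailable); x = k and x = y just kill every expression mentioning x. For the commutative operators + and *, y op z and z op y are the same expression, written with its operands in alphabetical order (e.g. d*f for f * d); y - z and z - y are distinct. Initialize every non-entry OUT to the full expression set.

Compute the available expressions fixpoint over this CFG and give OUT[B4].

Fixpoint table:
  B0:  IN={}  OUT={}
  B1:  IN={}  OUT={}
  B2:  IN={}  OUT={}
  B3:  IN={}  OUT={d-b}
  B4:  IN={d-b}  OUT={d-b}
  B5:  IN={d-b}  OUT={a+b}

Merge at B4: IN[B4] = OUT[B3] = {d-b}
Applying B4's transfer function to that IN value gives OUT[B4] (row B4 above).

Answer: {d-b}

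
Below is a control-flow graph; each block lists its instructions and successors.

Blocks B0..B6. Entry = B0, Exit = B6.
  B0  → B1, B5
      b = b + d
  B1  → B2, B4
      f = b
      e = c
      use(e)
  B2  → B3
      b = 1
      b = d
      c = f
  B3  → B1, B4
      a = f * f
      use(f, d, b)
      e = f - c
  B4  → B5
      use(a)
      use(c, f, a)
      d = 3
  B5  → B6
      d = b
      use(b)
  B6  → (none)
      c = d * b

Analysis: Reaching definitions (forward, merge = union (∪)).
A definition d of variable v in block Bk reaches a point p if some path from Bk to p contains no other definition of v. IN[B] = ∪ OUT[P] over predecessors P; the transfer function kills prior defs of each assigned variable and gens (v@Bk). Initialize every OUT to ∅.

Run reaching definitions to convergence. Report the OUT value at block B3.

Answer: {a@B3, b@B2, c@B2, e@B3, f@B1}

Trace:
Per-block solution:
  B0:   IN={}   OUT={b@B0}
  B1:   IN={a@B3, b@B0, b@B2, c@B2, e@B3, f@B1}   OUT={a@B3, b@B0, b@B2, c@B2, e@B1, f@B1}
  B2:   IN={a@B3, b@B0, b@B2, c@B2, e@B1, f@B1}   OUT={a@B3, b@B2, c@B2, e@B1, f@B1}
  B3:   IN={a@B3, b@B2, c@B2, e@B1, f@B1}   OUT={a@B3, b@B2, c@B2, e@B3, f@B1}
  B4:   IN={a@B3, b@B0, b@B2, c@B2, e@B1, e@B3, f@B1}   OUT={a@B3, b@B0, b@B2, c@B2, d@B4, e@B1, e@B3, f@B1}
  B5:   IN={a@B3, b@B0, b@B2, c@B2, d@B4, e@B1, e@B3, f@B1}   OUT={a@B3, b@B0, b@B2, c@B2, d@B5, e@B1, e@B3, f@B1}
  B6:   IN={a@B3, b@B0, b@B2, c@B2, d@B5, e@B1, e@B3, f@B1}   OUT={a@B3, b@B0, b@B2, c@B6, d@B5, e@B1, e@B3, f@B1}

Merge at B3: IN[B3] = OUT[B2] = {a@B3, b@B2, c@B2, e@B1, f@B1}
Applying B3's transfer function to that IN value gives OUT[B3] (row B3 above).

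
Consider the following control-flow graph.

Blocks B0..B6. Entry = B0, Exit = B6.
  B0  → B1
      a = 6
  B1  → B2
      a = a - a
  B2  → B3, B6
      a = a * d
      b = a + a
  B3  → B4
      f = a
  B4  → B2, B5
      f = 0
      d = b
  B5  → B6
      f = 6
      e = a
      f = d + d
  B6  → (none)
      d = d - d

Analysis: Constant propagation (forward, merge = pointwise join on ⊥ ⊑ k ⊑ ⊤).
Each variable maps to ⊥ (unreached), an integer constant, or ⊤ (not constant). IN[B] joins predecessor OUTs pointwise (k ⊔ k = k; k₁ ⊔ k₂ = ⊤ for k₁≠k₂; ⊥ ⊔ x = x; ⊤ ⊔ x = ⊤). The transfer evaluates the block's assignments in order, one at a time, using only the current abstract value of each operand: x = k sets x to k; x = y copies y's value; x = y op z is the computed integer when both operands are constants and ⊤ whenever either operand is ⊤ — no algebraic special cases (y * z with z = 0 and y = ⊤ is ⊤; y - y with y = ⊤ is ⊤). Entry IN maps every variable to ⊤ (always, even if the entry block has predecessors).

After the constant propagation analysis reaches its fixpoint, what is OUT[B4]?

Fixpoint table:
  B0:   IN=(all ⊤)   OUT={a:6; rest ⊤}
  B1:   IN={a:6; rest ⊤}   OUT={a:0; rest ⊤}
  B2:   IN=(all ⊤)   OUT=(all ⊤)
  B3:   IN=(all ⊤)   OUT=(all ⊤)
  B4:   IN=(all ⊤)   OUT={f:0; rest ⊤}
  B5:   IN={f:0; rest ⊤}   OUT=(all ⊤)
  B6:   IN=(all ⊤)   OUT=(all ⊤)

Merge at B4: IN[B4] = OUT[B3] = {a: ⊤, b: ⊤, c: ⊤, d: ⊤, e: ⊤, f: ⊤}
Applying B4's transfer function to that IN value gives OUT[B4] (row B4 above).

Answer: {a: ⊤, b: ⊤, c: ⊤, d: ⊤, e: ⊤, f: 0}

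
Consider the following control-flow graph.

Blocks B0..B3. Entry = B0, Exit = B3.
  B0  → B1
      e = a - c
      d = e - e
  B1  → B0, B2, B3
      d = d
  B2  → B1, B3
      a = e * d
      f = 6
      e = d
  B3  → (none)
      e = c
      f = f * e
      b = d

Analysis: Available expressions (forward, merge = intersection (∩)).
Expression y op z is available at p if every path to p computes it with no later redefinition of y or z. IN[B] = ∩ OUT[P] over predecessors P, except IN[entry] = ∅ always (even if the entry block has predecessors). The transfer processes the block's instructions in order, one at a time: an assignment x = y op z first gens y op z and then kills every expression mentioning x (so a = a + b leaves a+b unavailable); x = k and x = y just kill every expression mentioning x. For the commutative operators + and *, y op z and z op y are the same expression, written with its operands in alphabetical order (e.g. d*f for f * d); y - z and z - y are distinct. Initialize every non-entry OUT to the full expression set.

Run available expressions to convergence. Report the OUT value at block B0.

Answer: {a-c, e-e}

Trace:
Fixpoint table:
  B0: | IN={} | OUT={a-c, e-e}
  B1: | IN={} | OUT={}
  B2: | IN={} | OUT={}
  B3: | IN={} | OUT={}

Merge at B0 (entry node, so the boundary value {} is joined with the incoming edge(s)): IN[B0] = {} ∩ OUT[B1] = {}
Applying B0's transfer function to that IN value gives OUT[B0] (row B0 above).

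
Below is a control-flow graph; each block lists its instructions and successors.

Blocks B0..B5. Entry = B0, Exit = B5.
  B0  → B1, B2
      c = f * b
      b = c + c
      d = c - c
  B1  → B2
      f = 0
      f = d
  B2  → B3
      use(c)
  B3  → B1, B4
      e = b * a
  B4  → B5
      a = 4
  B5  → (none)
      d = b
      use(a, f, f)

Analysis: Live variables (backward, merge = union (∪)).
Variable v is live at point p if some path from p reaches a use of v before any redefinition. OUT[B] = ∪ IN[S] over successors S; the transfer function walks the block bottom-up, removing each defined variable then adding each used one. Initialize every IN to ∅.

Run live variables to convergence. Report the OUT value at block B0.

Answer: {a, b, c, d, f}

Derivation:
Converged values:
  B0: | IN={a, b, f} | OUT={a, b, c, d, f}
  B1: | IN={a, b, c, d} | OUT={a, b, c, d, f}
  B2: | IN={a, b, c, d, f} | OUT={a, b, c, d, f}
  B3: | IN={a, b, c, d, f} | OUT={a, b, c, d, f}
  B4: | IN={b, f} | OUT={a, b, f}
  B5: | IN={a, b, f} | OUT={}

Merge at B0: OUT[B0] = IN[B1] ⊔ IN[B2] = {a, b, c, d, f}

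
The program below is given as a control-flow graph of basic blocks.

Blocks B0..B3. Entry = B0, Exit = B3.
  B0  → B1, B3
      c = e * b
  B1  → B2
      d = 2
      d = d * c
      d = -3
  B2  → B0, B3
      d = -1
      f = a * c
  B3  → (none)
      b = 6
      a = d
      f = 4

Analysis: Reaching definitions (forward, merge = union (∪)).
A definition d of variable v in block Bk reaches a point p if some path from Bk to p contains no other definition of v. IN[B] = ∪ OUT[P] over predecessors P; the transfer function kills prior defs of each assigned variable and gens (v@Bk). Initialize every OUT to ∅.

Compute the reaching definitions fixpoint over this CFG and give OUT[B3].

Converged values:
  B0:  IN={c@B0, d@B2, f@B2}  OUT={c@B0, d@B2, f@B2}
  B1:  IN={c@B0, d@B2, f@B2}  OUT={c@B0, d@B1, f@B2}
  B2:  IN={c@B0, d@B1, f@B2}  OUT={c@B0, d@B2, f@B2}
  B3:  IN={c@B0, d@B2, f@B2}  OUT={a@B3, b@B3, c@B0, d@B2, f@B3}

Merge at B3: IN[B3] = OUT[B0] ⊔ OUT[B2] = {c@B0, d@B2, f@B2}
Applying B3's transfer function to that IN value gives OUT[B3] (row B3 above).

Answer: {a@B3, b@B3, c@B0, d@B2, f@B3}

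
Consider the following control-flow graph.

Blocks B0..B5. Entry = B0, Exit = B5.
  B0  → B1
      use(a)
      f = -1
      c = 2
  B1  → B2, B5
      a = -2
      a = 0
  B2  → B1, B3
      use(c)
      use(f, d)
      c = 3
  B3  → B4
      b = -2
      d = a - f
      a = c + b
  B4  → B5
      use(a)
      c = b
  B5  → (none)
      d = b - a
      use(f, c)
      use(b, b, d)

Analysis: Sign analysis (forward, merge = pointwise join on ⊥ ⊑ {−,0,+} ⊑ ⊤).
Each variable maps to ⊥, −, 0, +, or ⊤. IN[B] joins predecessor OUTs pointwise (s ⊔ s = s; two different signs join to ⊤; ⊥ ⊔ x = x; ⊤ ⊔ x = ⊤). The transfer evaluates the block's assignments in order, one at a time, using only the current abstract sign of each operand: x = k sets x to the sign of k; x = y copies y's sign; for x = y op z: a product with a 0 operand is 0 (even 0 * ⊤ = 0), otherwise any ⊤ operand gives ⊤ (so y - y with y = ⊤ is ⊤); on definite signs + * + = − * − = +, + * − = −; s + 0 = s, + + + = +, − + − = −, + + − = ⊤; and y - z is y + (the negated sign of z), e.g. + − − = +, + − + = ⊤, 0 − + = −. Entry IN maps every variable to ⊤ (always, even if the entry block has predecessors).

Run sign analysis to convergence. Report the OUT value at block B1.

Answer: {a: 0, b: ⊤, c: +, d: ⊤, e: ⊤, f: -}

Trace:
Converged values:
  B0:   IN=(all ⊤)   OUT={c:+, f:-; rest ⊤}
  B1:   IN={c:+, f:-; rest ⊤}   OUT={a:0, c:+, f:-; rest ⊤}
  B2:   IN={a:0, c:+, f:-; rest ⊤}   OUT={a:0, c:+, f:-; rest ⊤}
  B3:   IN={a:0, c:+, f:-; rest ⊤}   OUT={b:-, c:+, d:+, f:-; rest ⊤}
  B4:   IN={b:-, c:+, d:+, f:-; rest ⊤}   OUT={b:-, c:-, d:+, f:-; rest ⊤}
  B5:   IN={f:-; rest ⊤}   OUT={f:-; rest ⊤}

Merge at B1: IN[B1] = OUT[B0] ⊔ OUT[B2] = {a: ⊤, b: ⊤, c: +, d: ⊤, e: ⊤, f: -}
Applying B1's transfer function to that IN value gives OUT[B1] (row B1 above).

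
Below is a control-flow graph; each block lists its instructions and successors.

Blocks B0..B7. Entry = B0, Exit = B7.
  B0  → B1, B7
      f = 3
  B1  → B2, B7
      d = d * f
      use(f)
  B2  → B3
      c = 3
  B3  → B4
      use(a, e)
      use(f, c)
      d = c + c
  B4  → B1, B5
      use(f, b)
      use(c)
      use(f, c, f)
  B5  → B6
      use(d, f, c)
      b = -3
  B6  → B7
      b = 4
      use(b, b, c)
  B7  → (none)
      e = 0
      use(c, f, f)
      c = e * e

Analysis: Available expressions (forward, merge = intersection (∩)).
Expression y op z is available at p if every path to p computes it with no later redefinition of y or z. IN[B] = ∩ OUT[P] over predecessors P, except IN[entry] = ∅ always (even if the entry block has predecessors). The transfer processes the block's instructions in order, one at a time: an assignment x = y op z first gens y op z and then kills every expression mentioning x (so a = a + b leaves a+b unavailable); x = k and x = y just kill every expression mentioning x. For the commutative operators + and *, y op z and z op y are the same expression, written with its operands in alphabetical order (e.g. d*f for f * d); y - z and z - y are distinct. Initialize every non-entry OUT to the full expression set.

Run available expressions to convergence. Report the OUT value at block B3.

Answer: {c+c}

Derivation:
Per-block solution:
  B0:   IN={}   OUT={}
  B1:   IN={}   OUT={}
  B2:   IN={}   OUT={}
  B3:   IN={}   OUT={c+c}
  B4:   IN={c+c}   OUT={c+c}
  B5:   IN={c+c}   OUT={c+c}
  B6:   IN={c+c}   OUT={c+c}
  B7:   IN={}   OUT={e*e}

Merge at B3: IN[B3] = OUT[B2] = {}
Applying B3's transfer function to that IN value gives OUT[B3] (row B3 above).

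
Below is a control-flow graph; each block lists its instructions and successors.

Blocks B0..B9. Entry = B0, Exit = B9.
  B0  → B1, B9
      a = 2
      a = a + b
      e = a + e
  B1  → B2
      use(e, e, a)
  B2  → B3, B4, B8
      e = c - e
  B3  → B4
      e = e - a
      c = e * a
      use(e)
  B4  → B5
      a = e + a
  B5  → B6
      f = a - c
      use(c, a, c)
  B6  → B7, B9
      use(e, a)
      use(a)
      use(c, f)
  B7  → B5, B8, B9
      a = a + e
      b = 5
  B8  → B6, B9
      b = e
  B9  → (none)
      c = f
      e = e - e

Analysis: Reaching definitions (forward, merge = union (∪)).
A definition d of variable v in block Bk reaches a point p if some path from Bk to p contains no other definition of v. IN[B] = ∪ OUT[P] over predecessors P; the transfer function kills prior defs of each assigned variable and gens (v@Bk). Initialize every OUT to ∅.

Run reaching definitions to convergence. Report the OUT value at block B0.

Answer: {a@B0, e@B0}

Derivation:
Fixpoint table:
  B0: | IN={} | OUT={a@B0, e@B0}
  B1: | IN={a@B0, e@B0} | OUT={a@B0, e@B0}
  B2: | IN={a@B0, e@B0} | OUT={a@B0, e@B2}
  B3: | IN={a@B0, e@B2} | OUT={a@B0, c@B3, e@B3}
  B4: | IN={a@B0, c@B3, e@B2, e@B3} | OUT={a@B4, c@B3, e@B2, e@B3}
  B5: | IN={a@B4, a@B7, b@B7, c@B3, e@B2, e@B3, f@B5} | OUT={a@B4, a@B7, b@B7, c@B3, e@B2, e@B3, f@B5}
  B6: | IN={a@B0, a@B4, a@B7, b@B7, b@B8, c@B3, e@B2, e@B3, f@B5} | OUT={a@B0, a@B4, a@B7, b@B7, b@B8, c@B3, e@B2, e@B3, f@B5}
  B7: | IN={a@B0, a@B4, a@B7, b@B7, b@B8, c@B3, e@B2, e@B3, f@B5} | OUT={a@B7, b@B7, c@B3, e@B2, e@B3, f@B5}
  B8: | IN={a@B0, a@B7, b@B7, c@B3, e@B2, e@B3, f@B5} | OUT={a@B0, a@B7, b@B8, c@B3, e@B2, e@B3, f@B5}
  B9: | IN={a@B0, a@B4, a@B7, b@B7, b@B8, c@B3, e@B0, e@B2, e@B3, f@B5} | OUT={a@B0, a@B4, a@B7, b@B7, b@B8, c@B9, e@B9, f@B5}

B0 is the boundary node: IN[B0] = {}
Applying B0's transfer function to that IN value gives OUT[B0] (row B0 above).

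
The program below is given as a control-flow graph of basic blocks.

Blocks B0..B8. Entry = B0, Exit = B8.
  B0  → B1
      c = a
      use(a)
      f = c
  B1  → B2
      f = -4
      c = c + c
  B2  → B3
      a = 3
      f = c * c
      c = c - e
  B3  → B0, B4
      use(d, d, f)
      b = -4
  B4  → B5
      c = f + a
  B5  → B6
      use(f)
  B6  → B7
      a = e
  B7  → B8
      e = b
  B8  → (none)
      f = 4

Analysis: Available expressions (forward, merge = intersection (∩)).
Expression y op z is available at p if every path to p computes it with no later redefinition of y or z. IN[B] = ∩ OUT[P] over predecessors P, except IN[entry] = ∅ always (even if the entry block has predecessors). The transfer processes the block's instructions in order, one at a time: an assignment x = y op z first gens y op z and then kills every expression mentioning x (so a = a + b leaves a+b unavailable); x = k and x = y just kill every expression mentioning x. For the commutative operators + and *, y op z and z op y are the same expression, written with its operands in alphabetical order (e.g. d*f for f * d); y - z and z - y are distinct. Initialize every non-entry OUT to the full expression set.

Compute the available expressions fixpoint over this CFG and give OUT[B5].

Answer: {a+f}

Working:
Per-block solution:
  B0:   IN={}   OUT={}
  B1:   IN={}   OUT={}
  B2:   IN={}   OUT={}
  B3:   IN={}   OUT={}
  B4:   IN={}   OUT={a+f}
  B5:   IN={a+f}   OUT={a+f}
  B6:   IN={a+f}   OUT={}
  B7:   IN={}   OUT={}
  B8:   IN={}   OUT={}

Merge at B5: IN[B5] = OUT[B4] = {a+f}
Applying B5's transfer function to that IN value gives OUT[B5] (row B5 above).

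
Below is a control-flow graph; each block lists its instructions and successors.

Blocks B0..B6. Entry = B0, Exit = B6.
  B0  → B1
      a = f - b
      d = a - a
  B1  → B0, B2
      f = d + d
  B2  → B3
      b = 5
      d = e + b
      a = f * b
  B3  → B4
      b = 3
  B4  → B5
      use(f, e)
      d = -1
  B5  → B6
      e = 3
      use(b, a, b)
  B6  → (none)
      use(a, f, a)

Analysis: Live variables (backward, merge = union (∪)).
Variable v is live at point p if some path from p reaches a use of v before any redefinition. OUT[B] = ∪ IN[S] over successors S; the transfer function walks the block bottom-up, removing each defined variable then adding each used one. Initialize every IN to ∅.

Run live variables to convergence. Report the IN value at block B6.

Answer: {a, f}

Derivation:
Per-block solution:
  B0: | IN={b, e, f} | OUT={b, d, e}
  B1: | IN={b, d, e} | OUT={b, e, f}
  B2: | IN={e, f} | OUT={a, e, f}
  B3: | IN={a, e, f} | OUT={a, b, e, f}
  B4: | IN={a, b, e, f} | OUT={a, b, f}
  B5: | IN={a, b, f} | OUT={a, f}
  B6: | IN={a, f} | OUT={}

B6 is the boundary node: OUT[B6] = {}
Applying B6's transfer function to that OUT value gives IN[B6] (row B6 above).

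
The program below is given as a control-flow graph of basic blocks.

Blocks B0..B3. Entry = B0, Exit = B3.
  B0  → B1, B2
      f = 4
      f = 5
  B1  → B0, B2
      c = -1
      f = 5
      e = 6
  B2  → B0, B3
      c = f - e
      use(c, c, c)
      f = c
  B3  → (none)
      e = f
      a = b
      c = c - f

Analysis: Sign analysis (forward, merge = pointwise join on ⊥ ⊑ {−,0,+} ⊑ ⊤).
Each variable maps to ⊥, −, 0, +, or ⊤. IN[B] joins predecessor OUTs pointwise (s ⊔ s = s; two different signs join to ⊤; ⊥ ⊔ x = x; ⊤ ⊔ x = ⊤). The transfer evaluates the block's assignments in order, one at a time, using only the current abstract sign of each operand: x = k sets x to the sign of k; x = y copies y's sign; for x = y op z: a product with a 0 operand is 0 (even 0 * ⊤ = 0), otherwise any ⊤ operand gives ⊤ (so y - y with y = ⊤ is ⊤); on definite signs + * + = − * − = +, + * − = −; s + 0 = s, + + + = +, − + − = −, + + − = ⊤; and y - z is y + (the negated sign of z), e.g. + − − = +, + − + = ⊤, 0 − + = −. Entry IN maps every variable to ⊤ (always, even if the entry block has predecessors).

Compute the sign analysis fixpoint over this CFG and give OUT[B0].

Converged values:
  B0:  IN=(all ⊤)  OUT={f:+; rest ⊤}
  B1:  IN={f:+; rest ⊤}  OUT={c:-, e:+, f:+; rest ⊤}
  B2:  IN={f:+; rest ⊤}  OUT=(all ⊤)
  B3:  IN=(all ⊤)  OUT=(all ⊤)

Merge at B0 (entry node, so the boundary value (all ⊤) is joined with the incoming edge(s)): IN[B0] = (all ⊤) ⊔ OUT[B1] ⊔ OUT[B2] = {a: ⊤, b: ⊤, c: ⊤, d: ⊤, e: ⊤, f: ⊤}
Applying B0's transfer function to that IN value gives OUT[B0] (row B0 above).

Answer: {a: ⊤, b: ⊤, c: ⊤, d: ⊤, e: ⊤, f: +}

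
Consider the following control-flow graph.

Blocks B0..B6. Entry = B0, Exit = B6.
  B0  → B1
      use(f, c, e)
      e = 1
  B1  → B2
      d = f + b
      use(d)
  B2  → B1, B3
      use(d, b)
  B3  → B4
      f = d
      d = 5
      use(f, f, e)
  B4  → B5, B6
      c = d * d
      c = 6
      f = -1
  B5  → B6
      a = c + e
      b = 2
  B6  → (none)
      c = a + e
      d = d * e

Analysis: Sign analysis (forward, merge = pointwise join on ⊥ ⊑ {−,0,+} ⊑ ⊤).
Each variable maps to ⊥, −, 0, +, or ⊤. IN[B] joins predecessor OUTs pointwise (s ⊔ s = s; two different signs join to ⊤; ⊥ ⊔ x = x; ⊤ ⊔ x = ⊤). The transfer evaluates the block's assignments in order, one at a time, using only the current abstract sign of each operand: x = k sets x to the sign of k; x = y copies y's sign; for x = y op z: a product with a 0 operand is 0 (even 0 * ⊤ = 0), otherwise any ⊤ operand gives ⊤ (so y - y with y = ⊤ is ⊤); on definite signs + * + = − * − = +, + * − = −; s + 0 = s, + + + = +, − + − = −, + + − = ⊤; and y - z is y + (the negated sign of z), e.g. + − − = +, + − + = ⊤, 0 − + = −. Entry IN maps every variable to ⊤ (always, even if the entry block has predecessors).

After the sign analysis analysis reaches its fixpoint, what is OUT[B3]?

Answer: {a: ⊤, b: ⊤, c: ⊤, d: +, e: +, f: ⊤}

Trace:
Converged values:
  B0:  IN=(all ⊤)  OUT={e:+; rest ⊤}
  B1:  IN={e:+; rest ⊤}  OUT={e:+; rest ⊤}
  B2:  IN={e:+; rest ⊤}  OUT={e:+; rest ⊤}
  B3:  IN={e:+; rest ⊤}  OUT={d:+, e:+; rest ⊤}
  B4:  IN={d:+, e:+; rest ⊤}  OUT={c:+, d:+, e:+, f:-; rest ⊤}
  B5:  IN={c:+, d:+, e:+, f:-; rest ⊤}  OUT={a:+, b:+, c:+, d:+, e:+, f:-; rest ⊤}
  B6:  IN={c:+, d:+, e:+, f:-; rest ⊤}  OUT={d:+, e:+, f:-; rest ⊤}

Merge at B3: IN[B3] = OUT[B2] = {a: ⊤, b: ⊤, c: ⊤, d: ⊤, e: +, f: ⊤}
Applying B3's transfer function to that IN value gives OUT[B3] (row B3 above).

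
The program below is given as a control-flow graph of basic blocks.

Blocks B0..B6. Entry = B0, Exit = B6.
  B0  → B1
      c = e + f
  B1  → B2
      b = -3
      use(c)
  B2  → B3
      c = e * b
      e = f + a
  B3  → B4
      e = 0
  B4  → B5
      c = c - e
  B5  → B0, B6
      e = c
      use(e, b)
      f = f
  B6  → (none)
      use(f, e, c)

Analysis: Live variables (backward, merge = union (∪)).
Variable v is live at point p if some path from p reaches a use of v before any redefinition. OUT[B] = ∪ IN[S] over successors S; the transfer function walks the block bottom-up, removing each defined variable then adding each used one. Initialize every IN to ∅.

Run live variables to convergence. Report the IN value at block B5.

Per-block solution:
  B0: | IN={a, e, f} | OUT={a, c, e, f}
  B1: | IN={a, c, e, f} | OUT={a, b, e, f}
  B2: | IN={a, b, e, f} | OUT={a, b, c, f}
  B3: | IN={a, b, c, f} | OUT={a, b, c, e, f}
  B4: | IN={a, b, c, e, f} | OUT={a, b, c, f}
  B5: | IN={a, b, c, f} | OUT={a, c, e, f}
  B6: | IN={c, e, f} | OUT={}

Merge at B5: OUT[B5] = IN[B0] ⊔ IN[B6] = {a, c, e, f}
Applying B5's transfer function to that OUT value gives IN[B5] (row B5 above).

Answer: {a, b, c, f}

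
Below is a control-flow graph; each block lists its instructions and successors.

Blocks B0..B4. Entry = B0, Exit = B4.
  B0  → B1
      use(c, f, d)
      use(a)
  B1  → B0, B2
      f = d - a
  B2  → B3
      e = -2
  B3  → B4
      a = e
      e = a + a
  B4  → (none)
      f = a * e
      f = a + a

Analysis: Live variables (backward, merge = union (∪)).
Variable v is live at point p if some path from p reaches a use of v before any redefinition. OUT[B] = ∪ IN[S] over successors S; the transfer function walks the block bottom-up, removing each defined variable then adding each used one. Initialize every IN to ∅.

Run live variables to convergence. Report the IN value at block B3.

Fixpoint table:
  B0:   IN={a, c, d, f}   OUT={a, c, d}
  B1:   IN={a, c, d}   OUT={a, c, d, f}
  B2:   IN={}   OUT={e}
  B3:   IN={e}   OUT={a, e}
  B4:   IN={a, e}   OUT={}

Merge at B3: OUT[B3] = IN[B4] = {a, e}
Applying B3's transfer function to that OUT value gives IN[B3] (row B3 above).

Answer: {e}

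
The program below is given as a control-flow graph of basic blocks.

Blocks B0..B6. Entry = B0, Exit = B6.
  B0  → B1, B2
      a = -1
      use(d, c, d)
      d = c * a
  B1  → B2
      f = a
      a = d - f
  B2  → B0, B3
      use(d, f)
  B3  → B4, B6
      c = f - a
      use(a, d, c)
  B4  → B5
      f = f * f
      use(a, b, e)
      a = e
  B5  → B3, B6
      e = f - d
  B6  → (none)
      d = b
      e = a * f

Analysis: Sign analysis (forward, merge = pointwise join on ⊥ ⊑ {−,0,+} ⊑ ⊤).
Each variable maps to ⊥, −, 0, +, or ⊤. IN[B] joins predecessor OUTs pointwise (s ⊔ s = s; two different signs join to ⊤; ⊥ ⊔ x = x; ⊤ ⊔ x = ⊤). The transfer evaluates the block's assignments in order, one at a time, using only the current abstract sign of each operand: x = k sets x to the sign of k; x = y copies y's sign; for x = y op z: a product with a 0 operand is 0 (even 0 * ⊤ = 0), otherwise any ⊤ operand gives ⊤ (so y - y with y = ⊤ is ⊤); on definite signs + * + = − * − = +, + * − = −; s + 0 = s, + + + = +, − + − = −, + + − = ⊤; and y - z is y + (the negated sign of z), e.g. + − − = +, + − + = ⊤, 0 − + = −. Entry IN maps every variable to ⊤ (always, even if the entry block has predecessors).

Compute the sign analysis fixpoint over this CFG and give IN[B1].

Converged values:
  B0: | IN=(all ⊤) | OUT={a:-; rest ⊤}
  B1: | IN={a:-; rest ⊤} | OUT={f:-; rest ⊤}
  B2: | IN=(all ⊤) | OUT=(all ⊤)
  B3: | IN=(all ⊤) | OUT=(all ⊤)
  B4: | IN=(all ⊤) | OUT=(all ⊤)
  B5: | IN=(all ⊤) | OUT=(all ⊤)
  B6: | IN=(all ⊤) | OUT=(all ⊤)

Merge at B1: IN[B1] = OUT[B0] = {a: -, b: ⊤, c: ⊤, d: ⊤, e: ⊤, f: ⊤}

Answer: {a: -, b: ⊤, c: ⊤, d: ⊤, e: ⊤, f: ⊤}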